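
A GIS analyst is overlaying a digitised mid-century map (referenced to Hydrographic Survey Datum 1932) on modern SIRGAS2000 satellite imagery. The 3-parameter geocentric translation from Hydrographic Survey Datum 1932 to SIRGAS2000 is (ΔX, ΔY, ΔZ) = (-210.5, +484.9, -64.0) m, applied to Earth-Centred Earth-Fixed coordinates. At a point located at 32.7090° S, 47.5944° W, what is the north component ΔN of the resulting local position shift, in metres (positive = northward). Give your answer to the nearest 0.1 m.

ΔN = -324.0 m

At φ = -32.7090°, λ = -47.5944°: sin φ = -0.540372, cos φ = 0.841426, sin λ = -0.738389, cos λ = 0.674375.
ΔN = −sin φ cos λ·ΔX − sin φ sin λ·ΔY + cos φ·ΔZ = −(-0.540372)(0.674375)(-210.5) − (-0.540372)(-0.738389)(484.9) + (0.841426)(-64.0) = -324.04 m.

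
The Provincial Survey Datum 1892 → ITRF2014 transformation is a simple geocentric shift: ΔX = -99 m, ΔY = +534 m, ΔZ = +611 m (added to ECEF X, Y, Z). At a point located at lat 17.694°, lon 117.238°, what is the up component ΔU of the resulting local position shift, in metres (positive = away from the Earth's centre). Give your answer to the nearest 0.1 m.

ΔU = 681.2 m

The local up (radial) axis is (cos φ cos λ, cos φ sin λ, sin φ), giving ΔU = 43.168 + 452.326 + 185.703 = 681.20 m.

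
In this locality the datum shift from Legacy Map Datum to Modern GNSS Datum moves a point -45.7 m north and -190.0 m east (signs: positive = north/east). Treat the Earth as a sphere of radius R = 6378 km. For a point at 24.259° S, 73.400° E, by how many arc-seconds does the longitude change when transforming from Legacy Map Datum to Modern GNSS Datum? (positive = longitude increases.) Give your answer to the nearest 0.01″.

At latitude -24.259°, cos φ = 0.911698.
One radian of longitude at latitude φ spans R cos φ, so Δλ = ΔE / (R cos φ) = -190.0 / (6378000 × 0.911698) = -3.2675e-05 rad = -6.740″.

Δλ = -6.74″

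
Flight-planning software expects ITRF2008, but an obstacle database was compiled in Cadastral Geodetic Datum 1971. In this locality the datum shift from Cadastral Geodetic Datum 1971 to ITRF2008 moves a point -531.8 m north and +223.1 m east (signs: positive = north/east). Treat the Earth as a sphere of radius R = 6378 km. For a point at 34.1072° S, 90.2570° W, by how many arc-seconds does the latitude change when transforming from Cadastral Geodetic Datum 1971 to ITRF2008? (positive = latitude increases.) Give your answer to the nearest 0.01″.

Δφ = -17.20″

On a sphere of radius R, 1 rad of latitude = R, so Δφ = ΔN / R = -531.8 / 6378000 = -8.3380e-05 rad = -17.198″.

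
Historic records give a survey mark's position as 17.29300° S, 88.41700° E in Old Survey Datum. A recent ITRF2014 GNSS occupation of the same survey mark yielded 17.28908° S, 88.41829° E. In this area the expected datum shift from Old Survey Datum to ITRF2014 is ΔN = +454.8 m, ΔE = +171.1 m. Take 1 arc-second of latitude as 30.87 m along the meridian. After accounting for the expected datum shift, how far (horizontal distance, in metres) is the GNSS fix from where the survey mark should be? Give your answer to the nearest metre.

39 m

Observed coordinate differences: Δφ = +0.00392°, Δλ = +0.00129°.
Converting to metres (1° lat = 111132 m, cos φ = 0.954797): observed ΔN = 435.6 m, observed ΔE = 136.9 m.
Subtracting the expected shift leaves a residual of 435.6 − (454.8) = -19.2 m north and 136.9 − (171.1) = -34.2 m east.
Residual distance = √((-19.2)² + (-34.2)²) = 39.2 m.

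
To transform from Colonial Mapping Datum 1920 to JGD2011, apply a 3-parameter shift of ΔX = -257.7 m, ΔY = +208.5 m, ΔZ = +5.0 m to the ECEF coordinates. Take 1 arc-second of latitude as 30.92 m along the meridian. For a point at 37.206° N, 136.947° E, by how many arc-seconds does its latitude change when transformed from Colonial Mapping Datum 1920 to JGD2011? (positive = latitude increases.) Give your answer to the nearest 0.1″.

Δφ = -6.3″

sin φ = 0.604683, cos φ = 0.796467, sin λ = 0.682675, cos λ = -0.730723.
North component: ΔN = −sin φ cos λ·ΔX − sin φ sin λ·ΔY + cos φ·ΔZ = −(0.604683)(-0.730723)(-257.7) − (0.604683)(0.682675)(208.5) + (0.796467)(5.0) = -195.95 m.
1° of latitude spans 3600 × 30.92 = 111312 m, so Δφ = -195.95 / 111312 × 3600 = -6.337″.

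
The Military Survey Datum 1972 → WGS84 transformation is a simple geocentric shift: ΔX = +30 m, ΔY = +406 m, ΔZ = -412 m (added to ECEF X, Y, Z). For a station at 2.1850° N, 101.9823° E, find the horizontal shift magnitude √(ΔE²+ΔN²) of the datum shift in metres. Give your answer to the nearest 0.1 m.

At φ = 2.1850°, λ = 101.9823°: sin φ = 0.038126, cos φ = 0.999273, sin λ = 0.978212, cos λ = -0.207610.
ΔE = −sin λ·ΔX + cos λ·ΔY = −(0.978212)·(30) + (-0.207610)·(406) = -113.64 m.
ΔN = −sin φ cos λ·ΔX − sin φ sin λ·ΔY + cos φ·ΔZ = −(0.038126)(-0.207610)(30) − (0.038126)(0.978212)(406) + (0.999273)(-412) = -426.60 m.
Horizontal magnitude = √(ΔE² + ΔN²) = √((-113.64)² + (-426.60)²) = 441.48 m.

441.5 m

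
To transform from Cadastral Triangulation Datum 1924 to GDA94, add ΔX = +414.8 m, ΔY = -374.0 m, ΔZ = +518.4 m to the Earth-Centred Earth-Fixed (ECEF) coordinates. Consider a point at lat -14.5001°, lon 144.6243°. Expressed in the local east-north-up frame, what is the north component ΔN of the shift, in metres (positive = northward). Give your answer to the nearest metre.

At φ = -14.5001°, λ = 144.6243°: sin φ = -0.250382, cos φ = 0.968147, sin λ = 0.578935, cos λ = -0.815373.
ΔN = −sin φ cos λ·ΔX − sin φ sin λ·ΔY + cos φ·ΔZ = −(-0.250382)(-0.815373)(414.8) − (-0.250382)(0.578935)(-374.0) + (0.968147)(518.4) = 362.99 m.

ΔN = 363 m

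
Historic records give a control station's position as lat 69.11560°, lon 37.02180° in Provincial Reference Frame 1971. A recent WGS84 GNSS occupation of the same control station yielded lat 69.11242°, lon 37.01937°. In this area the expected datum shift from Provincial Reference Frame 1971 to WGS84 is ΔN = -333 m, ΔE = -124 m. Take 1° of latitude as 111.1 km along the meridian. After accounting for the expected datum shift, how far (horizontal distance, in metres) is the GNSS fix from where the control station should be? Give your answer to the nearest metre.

34 m

Observed coordinate differences: Δφ = -0.00318°, Δλ = -0.00243°.
Converting to metres (1° lat = 111100 m, cos φ = 0.356484): observed ΔN = -353.3 m, observed ΔE = -96.2 m.
Subtracting the expected shift leaves a residual of -353.3 − (-333) = -20.3 m north and -96.2 − (-124) = 27.8 m east.
Residual distance = √((-20.3)² + 27.8²) = 34.4 m.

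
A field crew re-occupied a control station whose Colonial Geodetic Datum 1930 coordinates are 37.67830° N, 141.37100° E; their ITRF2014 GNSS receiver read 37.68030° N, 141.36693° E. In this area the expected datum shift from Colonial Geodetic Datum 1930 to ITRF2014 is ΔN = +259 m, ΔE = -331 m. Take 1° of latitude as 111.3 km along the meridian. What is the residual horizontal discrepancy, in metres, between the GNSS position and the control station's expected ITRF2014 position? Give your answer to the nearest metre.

Observed coordinate differences: Δφ = +0.00200°, Δλ = -0.00407°.
Converting to metres (1° lat = 111300 m, cos φ = 0.791455): observed ΔN = 222.6 m, observed ΔE = -358.5 m.
Subtracting the expected shift leaves a residual of 222.6 − (259) = -36.4 m north and -358.5 − (-331) = -27.5 m east.
Residual distance = √((-36.4)² + (-27.5)²) = 45.6 m.

46 m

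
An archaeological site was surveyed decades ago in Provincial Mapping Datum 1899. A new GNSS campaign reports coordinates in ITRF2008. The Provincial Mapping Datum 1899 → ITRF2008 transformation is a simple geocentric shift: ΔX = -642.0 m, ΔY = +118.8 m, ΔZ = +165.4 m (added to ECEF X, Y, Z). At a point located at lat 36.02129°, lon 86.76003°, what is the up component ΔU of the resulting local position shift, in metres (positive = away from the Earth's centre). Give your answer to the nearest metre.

The local up (radial) axis is (cos φ cos λ, cos φ sin λ, sin φ), giving ΔU = -29.347 + 95.932 + 97.269 = 163.85 m.

ΔU = 164 m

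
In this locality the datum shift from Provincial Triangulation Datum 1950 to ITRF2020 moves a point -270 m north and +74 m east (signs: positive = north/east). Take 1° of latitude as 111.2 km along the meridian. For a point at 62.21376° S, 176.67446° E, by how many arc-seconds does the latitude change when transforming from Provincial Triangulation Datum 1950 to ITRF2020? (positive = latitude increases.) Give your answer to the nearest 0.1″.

Δφ = -8.7″

1° of latitude = 111.2 km, so Δφ = -270.0 / 111200 = -0.0024281° = -8.741″.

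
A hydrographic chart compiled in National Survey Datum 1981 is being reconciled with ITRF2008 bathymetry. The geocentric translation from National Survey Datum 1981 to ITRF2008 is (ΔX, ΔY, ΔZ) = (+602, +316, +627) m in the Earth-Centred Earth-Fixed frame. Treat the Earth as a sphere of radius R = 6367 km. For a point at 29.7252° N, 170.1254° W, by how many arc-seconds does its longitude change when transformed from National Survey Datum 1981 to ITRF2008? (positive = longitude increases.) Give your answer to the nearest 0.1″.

sin φ = 0.495841, cos φ = 0.868414, sin λ = -0.171492, cos λ = -0.985185.
East component: ΔE = −sin λ·ΔX + cos λ·ΔY = −(-0.171492)(602) + (-0.985185)(316) = -208.08 m.
1° of latitude spans πR/180 = 111125 m; at latitude φ, 1° of longitude spans that × cos φ = 96502.6 m, so Δλ = -208.08 / 96502.6 × 3600 = -7.762″.

Δλ = -7.8″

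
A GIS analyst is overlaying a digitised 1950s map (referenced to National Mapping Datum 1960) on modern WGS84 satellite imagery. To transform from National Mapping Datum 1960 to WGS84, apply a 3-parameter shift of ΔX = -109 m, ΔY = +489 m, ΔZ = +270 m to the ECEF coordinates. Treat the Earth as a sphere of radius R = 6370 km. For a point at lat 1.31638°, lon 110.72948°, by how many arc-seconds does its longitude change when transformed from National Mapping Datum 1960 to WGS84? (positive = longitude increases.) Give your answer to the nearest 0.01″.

sin φ = 0.022973, cos φ = 0.999736, sin λ = 0.935262, cos λ = -0.353956.
East component: ΔE = −sin λ·ΔX + cos λ·ΔY = −(0.935262)(-109) + (-0.353956)(489) = -71.14 m.
1° of latitude spans πR/180 = 111177 m; at latitude φ, 1° of longitude spans that × cos φ = 111148.1 m, so Δλ = -71.14 / 111148.1 × 3600 = -2.304″.

Δλ = -2.30″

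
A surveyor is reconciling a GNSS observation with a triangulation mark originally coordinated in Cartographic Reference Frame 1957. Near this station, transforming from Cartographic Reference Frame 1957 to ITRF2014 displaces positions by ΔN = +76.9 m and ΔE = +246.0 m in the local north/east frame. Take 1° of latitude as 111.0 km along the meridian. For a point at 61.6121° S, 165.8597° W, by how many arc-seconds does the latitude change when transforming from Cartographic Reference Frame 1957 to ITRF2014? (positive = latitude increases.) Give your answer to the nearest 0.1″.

Δφ = 2.5″

1° of latitude = 111.0 km, so Δφ = 76.9 / 111000 = 0.0006928° = 2.494″.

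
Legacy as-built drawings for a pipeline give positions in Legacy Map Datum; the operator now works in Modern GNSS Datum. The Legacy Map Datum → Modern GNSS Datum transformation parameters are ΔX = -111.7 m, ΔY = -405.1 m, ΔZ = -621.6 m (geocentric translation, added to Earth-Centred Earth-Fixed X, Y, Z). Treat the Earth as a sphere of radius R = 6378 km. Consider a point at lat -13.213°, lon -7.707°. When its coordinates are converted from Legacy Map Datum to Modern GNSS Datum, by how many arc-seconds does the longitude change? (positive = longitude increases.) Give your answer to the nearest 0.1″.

Δλ = -13.8″

sin φ = -0.228572, cos φ = 0.973527, sin λ = -0.134107, cos λ = 0.990967.
East component: ΔE = −sin λ·ΔX + cos λ·ΔY = −(-0.134107)(-111.7) + (0.990967)(-405.1) = -416.42 m.
1° of latitude spans πR/180 = 111317 m; at latitude φ, 1° of longitude spans that × cos φ = 108370.2 m, so Δλ = -416.42 / 108370.2 × 3600 = -13.833″.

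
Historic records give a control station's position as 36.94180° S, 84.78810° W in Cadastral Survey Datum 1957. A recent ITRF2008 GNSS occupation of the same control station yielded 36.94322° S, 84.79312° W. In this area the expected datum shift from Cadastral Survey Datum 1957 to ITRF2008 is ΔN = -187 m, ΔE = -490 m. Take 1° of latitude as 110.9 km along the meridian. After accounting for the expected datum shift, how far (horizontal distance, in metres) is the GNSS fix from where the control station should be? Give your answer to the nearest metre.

54 m

Observed coordinate differences: Δφ = -0.00142°, Δλ = -0.00502°.
Converting to metres (1° lat = 110900 m, cos φ = 0.799246): observed ΔN = -157.5 m, observed ΔE = -445.0 m.
Subtracting the expected shift leaves a residual of -157.5 − (-187) = 29.5 m north and -445.0 − (-490) = 45.0 m east.
Residual distance = √(29.5² + 45.0²) = 53.9 m.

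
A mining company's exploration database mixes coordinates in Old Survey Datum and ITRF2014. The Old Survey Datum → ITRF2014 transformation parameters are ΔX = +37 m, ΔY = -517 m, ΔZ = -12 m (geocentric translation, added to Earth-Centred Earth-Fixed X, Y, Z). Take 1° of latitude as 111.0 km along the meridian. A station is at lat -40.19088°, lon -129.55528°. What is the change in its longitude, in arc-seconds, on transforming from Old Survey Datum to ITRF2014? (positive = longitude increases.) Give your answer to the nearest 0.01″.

sin φ = -0.645336, cos φ = 0.763899, sin λ = -0.771011, cos λ = -0.636822.
East component: ΔE = −sin λ·ΔX + cos λ·ΔY = −(-0.771011)(37) + (-0.636822)(-517) = 357.76 m.
1° of latitude spans 111000 m; at latitude φ, 1° of longitude spans that × cos φ = 84792.8 m, so Δλ = 357.76 / 84792.8 × 3600 = 15.189″.

Δλ = 15.19″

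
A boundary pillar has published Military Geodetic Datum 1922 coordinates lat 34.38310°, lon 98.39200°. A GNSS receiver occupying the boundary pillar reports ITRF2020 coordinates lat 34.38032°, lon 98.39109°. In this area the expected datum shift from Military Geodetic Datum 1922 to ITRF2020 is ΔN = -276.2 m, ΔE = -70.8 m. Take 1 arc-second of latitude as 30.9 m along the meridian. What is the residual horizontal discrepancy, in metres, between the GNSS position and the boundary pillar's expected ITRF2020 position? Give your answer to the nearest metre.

35 m

Observed coordinate differences: Δφ = -0.00278°, Δλ = -0.00091°.
Converting to metres (1° lat = 111240 m, cos φ = 0.825280): observed ΔN = -309.2 m, observed ΔE = -83.5 m.
Subtracting the expected shift leaves a residual of -309.2 − (-276.2) = -33.0 m north and -83.5 − (-70.8) = -12.7 m east.
Residual distance = √((-33.0)² + (-12.7)²) = 35.4 m.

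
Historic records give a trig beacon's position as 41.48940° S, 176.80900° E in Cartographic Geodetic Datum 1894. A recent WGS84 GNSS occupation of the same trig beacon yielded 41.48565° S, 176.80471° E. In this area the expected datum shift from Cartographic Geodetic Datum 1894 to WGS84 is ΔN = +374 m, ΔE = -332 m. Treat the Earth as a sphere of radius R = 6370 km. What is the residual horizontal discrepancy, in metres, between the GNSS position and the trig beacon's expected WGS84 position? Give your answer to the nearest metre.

50 m

Observed coordinate differences: Δφ = +0.00375°, Δλ = -0.00429°.
Converting to metres (1° lat = 111177 m, cos φ = 0.749078): observed ΔN = 416.9 m, observed ΔE = -357.3 m.
Subtracting the expected shift leaves a residual of 416.9 − (374) = 42.9 m north and -357.3 − (-332) = -25.3 m east.
Residual distance = √(42.9² + (-25.3)²) = 49.8 m.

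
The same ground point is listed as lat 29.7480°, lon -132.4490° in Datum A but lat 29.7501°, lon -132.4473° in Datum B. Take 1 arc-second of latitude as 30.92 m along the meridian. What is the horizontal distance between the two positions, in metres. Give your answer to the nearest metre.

Δφ = 29.7501° − 29.7480° = +0.0021°; Δλ = -132.4473° − -132.4490° = +0.0017°.
1° of latitude = 3600 × 30.92 = 111312 m.
ΔN = Δφ × 111312 = 233.8 m; ΔE = Δλ × 111312 × cos(29.7480°) = +0.0017 × 111312 × 0.868216 = 164.3 m.
Distance = √(ΔE² + ΔN²) = √(164.3² + 233.8²) = 285.7 m.

286 m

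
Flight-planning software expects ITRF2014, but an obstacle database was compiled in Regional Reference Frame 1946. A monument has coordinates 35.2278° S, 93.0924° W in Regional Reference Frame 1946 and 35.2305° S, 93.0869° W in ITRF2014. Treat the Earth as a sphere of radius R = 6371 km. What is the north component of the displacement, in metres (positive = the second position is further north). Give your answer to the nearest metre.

Δφ = -35.2305° − -35.2278° = -0.0027°; Δλ = -93.0869° − -93.0924° = +0.0055°.
1° along a meridian = πR/180 = 111195 m.
ΔN = Δφ × 111195 = -300.2 m; ΔE = Δλ × 111195 × cos(-35.2278°) = +0.0055 × 111195 × 0.816865 = 499.6 m.

ΔN = -300 m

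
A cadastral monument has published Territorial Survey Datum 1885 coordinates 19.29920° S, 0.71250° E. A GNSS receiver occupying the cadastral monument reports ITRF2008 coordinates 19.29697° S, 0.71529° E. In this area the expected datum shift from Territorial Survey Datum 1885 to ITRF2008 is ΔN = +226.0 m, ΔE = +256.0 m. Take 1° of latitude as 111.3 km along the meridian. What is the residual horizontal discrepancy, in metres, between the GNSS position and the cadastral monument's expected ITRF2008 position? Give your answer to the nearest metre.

43 m

Observed coordinate differences: Δφ = +0.00223°, Δλ = +0.00279°.
Converting to metres (1° lat = 111300 m, cos φ = 0.943806): observed ΔN = 248.2 m, observed ΔE = 293.1 m.
Subtracting the expected shift leaves a residual of 248.2 − (226.0) = 22.2 m north and 293.1 − (256.0) = 37.1 m east.
Residual distance = √(22.2² + 37.1²) = 43.2 m.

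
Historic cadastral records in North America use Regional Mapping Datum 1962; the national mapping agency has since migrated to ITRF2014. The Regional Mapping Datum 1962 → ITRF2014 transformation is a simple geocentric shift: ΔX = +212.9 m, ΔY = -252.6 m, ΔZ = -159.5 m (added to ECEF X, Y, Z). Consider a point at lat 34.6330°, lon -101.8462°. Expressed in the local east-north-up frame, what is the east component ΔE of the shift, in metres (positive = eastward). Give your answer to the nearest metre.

ΔE = 260 m

At φ = 34.6330°, λ = -101.8462°: sin φ = 0.568318, cos φ = 0.822809, sin λ = -0.978702, cos λ = -0.205285.
ΔE = −sin λ·ΔX + cos λ·ΔY = −(-0.978702)·(212.9) + (-0.205285)·(-252.6) = 260.22 m.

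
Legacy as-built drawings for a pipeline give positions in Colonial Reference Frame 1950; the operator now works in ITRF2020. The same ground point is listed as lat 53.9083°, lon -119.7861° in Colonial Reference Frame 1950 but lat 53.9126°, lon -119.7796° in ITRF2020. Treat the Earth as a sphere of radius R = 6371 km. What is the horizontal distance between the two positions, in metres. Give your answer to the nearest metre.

640 m

Δφ = 53.9126° − 53.9083° = +0.0043°; Δλ = -119.7796° − -119.7861° = +0.0065°.
1° along a meridian = πR/180 = 111195 m.
ΔN = Δφ × 111195 = 478.1 m; ΔE = Δλ × 111195 × cos(53.9083°) = +0.0065 × 111195 × 0.589079 = 425.8 m.
Distance = √(ΔE² + ΔN²) = √(425.8² + 478.1²) = 640.2 m.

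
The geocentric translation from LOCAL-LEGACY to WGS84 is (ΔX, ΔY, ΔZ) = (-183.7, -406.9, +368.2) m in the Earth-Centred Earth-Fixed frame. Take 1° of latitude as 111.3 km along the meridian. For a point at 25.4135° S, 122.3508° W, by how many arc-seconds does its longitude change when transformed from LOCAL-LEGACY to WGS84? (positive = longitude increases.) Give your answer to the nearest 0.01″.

sin φ = -0.429148, cos φ = 0.903234, sin λ = -0.844788, cos λ = -0.535102.
East component: ΔE = −sin λ·ΔX + cos λ·ΔY = −(-0.844788)(-183.7) + (-0.535102)(-406.9) = 62.55 m.
1° of latitude spans 111300 m; at latitude φ, 1° of longitude spans that × cos φ = 100530.0 m, so Δλ = 62.55 / 100530.0 × 3600 = 2.240″.

Δλ = 2.24″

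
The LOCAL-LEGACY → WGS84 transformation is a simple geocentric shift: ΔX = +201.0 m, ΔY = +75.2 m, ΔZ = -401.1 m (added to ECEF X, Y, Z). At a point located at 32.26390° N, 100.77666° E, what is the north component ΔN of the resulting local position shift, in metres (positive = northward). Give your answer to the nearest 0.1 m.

The local north axis is (−sin φ cos λ, −sin φ sin λ, cos φ), giving ΔN = 20.063 − 39.435 − 339.169 = -358.54 m.

ΔN = -358.5 m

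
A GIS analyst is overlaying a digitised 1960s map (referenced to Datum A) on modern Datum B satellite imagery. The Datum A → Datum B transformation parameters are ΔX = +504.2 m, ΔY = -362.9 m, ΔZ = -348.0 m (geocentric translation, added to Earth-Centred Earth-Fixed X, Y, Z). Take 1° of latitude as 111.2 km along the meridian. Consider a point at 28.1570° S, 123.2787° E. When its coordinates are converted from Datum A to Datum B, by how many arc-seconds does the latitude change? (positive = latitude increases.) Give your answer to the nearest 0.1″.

sin φ = -0.471889, cos φ = 0.881658, sin λ = 0.836011, cos λ = -0.548712.
North component: ΔN = −sin φ cos λ·ΔX − sin φ sin λ·ΔY + cos φ·ΔZ = −(-0.471889)(-0.548712)(504.2) − (-0.471889)(0.836011)(-362.9) + (0.881658)(-348.0) = -580.54 m.
1° of latitude spans 111200 m, so Δφ = -580.54 / 111200 × 3600 = -18.794″.

Δφ = -18.8″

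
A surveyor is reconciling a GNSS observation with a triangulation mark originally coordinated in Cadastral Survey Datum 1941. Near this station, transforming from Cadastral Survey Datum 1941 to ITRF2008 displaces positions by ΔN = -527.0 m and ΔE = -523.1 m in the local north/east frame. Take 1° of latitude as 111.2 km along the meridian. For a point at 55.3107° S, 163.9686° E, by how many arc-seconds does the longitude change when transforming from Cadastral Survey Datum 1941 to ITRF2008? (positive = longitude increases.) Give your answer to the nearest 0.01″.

At latitude -55.3107°, cos φ = 0.569126.
1° of longitude at this latitude = 111.2 × cos φ = 63.29 km, so Δλ = -523.1 / 63286.8 = -0.0082655° = -29.756″.

Δλ = -29.76″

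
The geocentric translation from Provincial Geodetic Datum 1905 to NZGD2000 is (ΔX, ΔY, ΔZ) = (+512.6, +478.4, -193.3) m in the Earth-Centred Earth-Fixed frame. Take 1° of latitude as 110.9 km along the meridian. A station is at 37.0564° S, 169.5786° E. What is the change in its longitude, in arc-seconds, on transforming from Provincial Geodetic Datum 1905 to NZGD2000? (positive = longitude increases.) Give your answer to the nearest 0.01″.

Δλ = -22.91″

sin φ = -0.602601, cos φ = 0.798043, sin λ = 0.180886, cos λ = -0.983504.
East component: ΔE = −sin λ·ΔX + cos λ·ΔY = −(0.180886)(512.6) + (-0.983504)(478.4) = -563.23 m.
1° of latitude spans 110900 m; at latitude φ, 1° of longitude spans that × cos φ = 88502.9 m, so Δλ = -563.23 / 88502.9 × 3600 = -22.910″.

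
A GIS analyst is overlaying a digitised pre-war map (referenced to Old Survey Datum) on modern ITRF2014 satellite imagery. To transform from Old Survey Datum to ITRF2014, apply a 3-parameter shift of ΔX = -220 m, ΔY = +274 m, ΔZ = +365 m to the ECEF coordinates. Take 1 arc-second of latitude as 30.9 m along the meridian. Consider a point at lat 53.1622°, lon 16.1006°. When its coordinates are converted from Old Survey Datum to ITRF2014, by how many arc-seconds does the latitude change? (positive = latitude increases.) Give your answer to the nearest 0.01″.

Δφ = 10.59″

sin φ = 0.800336, cos φ = 0.599552, sin λ = 0.277325, cos λ = 0.960776.
North component: ΔN = −sin φ cos λ·ΔX − sin φ sin λ·ΔY + cos φ·ΔZ = −(0.800336)(0.960776)(-220) − (0.800336)(0.277325)(274) + (0.599552)(365) = 327.19 m.
1° of latitude spans 3600 × 30.90 = 111240 m, so Δφ = 327.19 / 111240 × 3600 = 10.589″.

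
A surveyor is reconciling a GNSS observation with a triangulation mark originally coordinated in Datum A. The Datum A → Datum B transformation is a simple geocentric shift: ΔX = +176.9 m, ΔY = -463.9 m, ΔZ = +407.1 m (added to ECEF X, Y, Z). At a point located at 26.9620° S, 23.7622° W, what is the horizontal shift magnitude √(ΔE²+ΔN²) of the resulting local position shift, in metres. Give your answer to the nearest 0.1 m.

The local east axis at (φ, λ) is (−sin λ, cos λ, 0), so ΔE = −sin(-23.7622°)·176.9 + cos(-23.7622°)·(-463.9) = -353.29 m.
The local north axis is (−sin φ cos λ, −sin φ sin λ, cos φ), giving ΔN = 73.407 + 84.752 + 362.851 = 521.01 m.
Horizontal magnitude = √(ΔE² + ΔN²) = √((-353.29)² + 521.01²) = 629.50 m.

629.5 m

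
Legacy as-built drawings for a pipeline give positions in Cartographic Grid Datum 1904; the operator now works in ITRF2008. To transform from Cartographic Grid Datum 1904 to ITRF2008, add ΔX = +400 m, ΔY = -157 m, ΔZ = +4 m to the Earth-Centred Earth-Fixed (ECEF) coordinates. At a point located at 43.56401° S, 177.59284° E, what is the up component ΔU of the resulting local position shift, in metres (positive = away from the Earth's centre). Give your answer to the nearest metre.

ΔU = -297 m

The local up (radial) axis is (cos φ cos λ, cos φ sin λ, sin φ), giving ΔU = -289.586 − 4.778 − 2.757 = -297.12 m.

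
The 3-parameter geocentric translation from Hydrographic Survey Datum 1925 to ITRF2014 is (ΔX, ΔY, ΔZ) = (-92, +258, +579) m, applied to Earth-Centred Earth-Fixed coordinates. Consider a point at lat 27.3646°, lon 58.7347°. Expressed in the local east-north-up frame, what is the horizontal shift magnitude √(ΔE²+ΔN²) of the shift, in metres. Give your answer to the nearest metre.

484 m

At φ = 27.3646°, λ = 58.7347°: sin φ = 0.459651, cos φ = 0.888100, sin λ = 0.854773, cos λ = 0.519002.
ΔE = −sin λ·ΔX + cos λ·ΔY = −(0.854773)·(-92) + (0.519002)·(258) = 212.54 m.
ΔN = −sin φ cos λ·ΔX − sin φ sin λ·ΔY + cos φ·ΔZ = −(0.459651)(0.519002)(-92) − (0.459651)(0.854773)(258) + (0.888100)(579) = 434.79 m.
Horizontal magnitude = √(ΔE² + ΔN²) = √(212.54² + 434.79²) = 483.96 m.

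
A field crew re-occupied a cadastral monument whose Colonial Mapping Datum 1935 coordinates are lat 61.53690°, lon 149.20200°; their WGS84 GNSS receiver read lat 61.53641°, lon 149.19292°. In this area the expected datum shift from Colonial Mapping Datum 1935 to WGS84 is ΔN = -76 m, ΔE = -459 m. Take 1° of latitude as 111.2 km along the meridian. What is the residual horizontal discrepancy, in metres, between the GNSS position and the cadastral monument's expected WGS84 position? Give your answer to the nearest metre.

Observed coordinate differences: Δφ = -0.00049°, Δλ = -0.00908°.
Converting to metres (1° lat = 111200 m, cos φ = 0.476593): observed ΔN = -54.5 m, observed ΔE = -481.2 m.
Subtracting the expected shift leaves a residual of -54.5 − (-76) = 21.5 m north and -481.2 − (-459) = -22.2 m east.
Residual distance = √(21.5² + (-22.2)²) = 30.9 m.

31 m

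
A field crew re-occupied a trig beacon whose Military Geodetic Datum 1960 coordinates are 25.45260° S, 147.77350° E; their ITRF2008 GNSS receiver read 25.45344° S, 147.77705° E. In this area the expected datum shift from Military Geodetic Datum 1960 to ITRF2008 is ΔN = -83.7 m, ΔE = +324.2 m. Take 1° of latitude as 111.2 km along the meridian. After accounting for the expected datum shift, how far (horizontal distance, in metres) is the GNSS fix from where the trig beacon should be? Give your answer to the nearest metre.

Observed coordinate differences: Δφ = -0.00084°, Δλ = +0.00355°.
Converting to metres (1° lat = 111200 m, cos φ = 0.902941): observed ΔN = -93.4 m, observed ΔE = 356.4 m.
Subtracting the expected shift leaves a residual of -93.4 − (-83.7) = -9.7 m north and 356.4 − (324.2) = 32.2 m east.
Residual distance = √((-9.7)² + 32.2²) = 33.7 m.

34 m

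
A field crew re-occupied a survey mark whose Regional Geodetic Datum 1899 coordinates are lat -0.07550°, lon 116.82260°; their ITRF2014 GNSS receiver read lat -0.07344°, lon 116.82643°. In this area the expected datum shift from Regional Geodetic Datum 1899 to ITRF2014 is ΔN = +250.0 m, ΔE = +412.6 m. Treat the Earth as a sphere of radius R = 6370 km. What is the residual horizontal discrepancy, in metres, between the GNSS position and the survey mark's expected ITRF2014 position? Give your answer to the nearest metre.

Observed coordinate differences: Δφ = +0.00206°, Δλ = +0.00383°.
Converting to metres (1° lat = 111177 m, cos φ = 0.999999): observed ΔN = 229.0 m, observed ΔE = 425.8 m.
Subtracting the expected shift leaves a residual of 229.0 − (250.0) = -21.0 m north and 425.8 − (412.6) = 13.2 m east.
Residual distance = √((-21.0)² + 13.2²) = 24.8 m.

25 m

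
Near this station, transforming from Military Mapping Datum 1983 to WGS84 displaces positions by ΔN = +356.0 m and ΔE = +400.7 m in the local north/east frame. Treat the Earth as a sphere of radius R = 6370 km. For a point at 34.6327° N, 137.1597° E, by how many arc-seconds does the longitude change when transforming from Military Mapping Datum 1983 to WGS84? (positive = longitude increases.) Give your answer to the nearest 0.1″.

At latitude 34.6327°, cos φ = 0.822812.
One radian of longitude at latitude φ spans R cos φ, so Δλ = ΔE / (R cos φ) = 400.7 / (6370000 × 0.822812) = 7.6450e-05 rad = 15.769″.

Δλ = 15.8″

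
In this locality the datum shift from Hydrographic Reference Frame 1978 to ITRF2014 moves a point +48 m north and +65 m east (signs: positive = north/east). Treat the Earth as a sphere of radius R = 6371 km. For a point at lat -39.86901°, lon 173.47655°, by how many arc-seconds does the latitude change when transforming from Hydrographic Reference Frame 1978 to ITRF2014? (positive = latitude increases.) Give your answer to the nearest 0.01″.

On a sphere of radius R, 1 rad of latitude = R, so Δφ = ΔN / R = 48.0 / 6371000 = 7.5341e-06 rad = 1.554″.

Δφ = 1.55″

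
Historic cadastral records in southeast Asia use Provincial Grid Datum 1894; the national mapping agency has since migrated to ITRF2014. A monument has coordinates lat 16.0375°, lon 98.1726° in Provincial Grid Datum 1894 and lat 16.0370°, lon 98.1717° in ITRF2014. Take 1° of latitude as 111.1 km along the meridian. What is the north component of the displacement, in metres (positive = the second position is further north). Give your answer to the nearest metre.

ΔN = -56 m

Δφ = 16.0370° − 16.0375° = -0.0005°; Δλ = 98.1717° − 98.1726° = -0.0009°.
ΔN = Δφ × 111100 = -55.6 m; ΔE = Δλ × 111100 × cos(16.0375°) = -0.0009 × 111100 × 0.961081 = -96.1 m.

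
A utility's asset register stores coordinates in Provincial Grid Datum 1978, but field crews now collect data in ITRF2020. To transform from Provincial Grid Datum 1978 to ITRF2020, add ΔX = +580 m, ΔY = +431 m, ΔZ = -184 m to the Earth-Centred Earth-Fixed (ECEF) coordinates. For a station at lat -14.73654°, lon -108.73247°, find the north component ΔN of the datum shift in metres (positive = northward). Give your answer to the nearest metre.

ΔN = -329 m

At φ = -14.73654°, λ = -108.73247°: sin φ = -0.254375, cos φ = 0.967106, sin λ = -0.947028, cos λ = -0.321150.
ΔN = −sin φ cos λ·ΔX − sin φ sin λ·ΔY + cos φ·ΔZ = −(-0.254375)(-0.321150)(580) − (-0.254375)(-0.947028)(431) + (0.967106)(-184) = -329.16 m.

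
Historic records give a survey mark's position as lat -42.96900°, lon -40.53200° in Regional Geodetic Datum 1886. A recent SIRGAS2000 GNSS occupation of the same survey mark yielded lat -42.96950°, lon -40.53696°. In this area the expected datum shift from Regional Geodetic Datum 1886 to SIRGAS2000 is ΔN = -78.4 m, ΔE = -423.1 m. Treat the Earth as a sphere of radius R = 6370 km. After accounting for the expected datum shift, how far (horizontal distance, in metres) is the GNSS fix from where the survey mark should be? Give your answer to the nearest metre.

30 m

Observed coordinate differences: Δφ = -0.00050°, Δλ = -0.00496°.
Converting to metres (1° lat = 111177 m, cos φ = 0.731723): observed ΔN = -55.6 m, observed ΔE = -403.5 m.
Subtracting the expected shift leaves a residual of -55.6 − (-78.4) = 22.8 m north and -403.5 − (-423.1) = 19.6 m east.
Residual distance = √(22.8² + 19.6²) = 30.1 m.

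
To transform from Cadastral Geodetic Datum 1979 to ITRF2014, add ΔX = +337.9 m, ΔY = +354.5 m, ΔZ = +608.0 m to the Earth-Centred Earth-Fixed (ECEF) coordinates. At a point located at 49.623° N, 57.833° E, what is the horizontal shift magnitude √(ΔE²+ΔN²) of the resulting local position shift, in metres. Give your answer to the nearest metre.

101 m

The local east axis at (φ, λ) is (−sin λ, cos λ, 0), so ΔE = −sin(57.833°)·337.9 + cos(57.833°)·354.5 = -97.30 m.
The local north axis is (−sin φ cos λ, −sin φ sin λ, cos φ), giving ΔN = -137.043 − 228.604 + 393.871 = 28.22 m.
Horizontal magnitude = √(ΔE² + ΔN²) = √((-97.30)² + 28.22²) = 101.31 m.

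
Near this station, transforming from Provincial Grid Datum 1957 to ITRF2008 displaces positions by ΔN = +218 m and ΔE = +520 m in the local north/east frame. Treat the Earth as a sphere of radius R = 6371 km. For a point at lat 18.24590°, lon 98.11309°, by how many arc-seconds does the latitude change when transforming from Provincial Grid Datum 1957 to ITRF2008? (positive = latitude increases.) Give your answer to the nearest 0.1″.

On a sphere of radius R, 1 rad of latitude = R, so Δφ = ΔN / R = 218.0 / 6371000 = 3.4218e-05 rad = 7.058″.

Δφ = 7.1″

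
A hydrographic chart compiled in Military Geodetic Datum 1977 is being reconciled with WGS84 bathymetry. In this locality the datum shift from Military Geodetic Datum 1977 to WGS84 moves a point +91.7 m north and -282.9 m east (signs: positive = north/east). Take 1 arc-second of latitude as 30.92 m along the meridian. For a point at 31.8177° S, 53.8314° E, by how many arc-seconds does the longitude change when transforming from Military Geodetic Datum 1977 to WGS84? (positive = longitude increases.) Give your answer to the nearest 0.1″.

At latitude -31.8177°, cos φ = 0.849730.
1″ of longitude at this latitude = 30.92 × cos φ = 26.2736 m, so Δλ = -282.9 / 26.2736 = -10.767″.

Δλ = -10.8″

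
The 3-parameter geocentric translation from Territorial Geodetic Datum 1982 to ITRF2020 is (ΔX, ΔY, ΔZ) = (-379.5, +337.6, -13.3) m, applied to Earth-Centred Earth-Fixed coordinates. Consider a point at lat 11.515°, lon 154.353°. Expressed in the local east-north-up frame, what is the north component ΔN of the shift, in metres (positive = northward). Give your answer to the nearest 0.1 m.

At φ = 11.515°, λ = 154.353°: sin φ = 0.199624, cos φ = 0.979872, sin λ = 0.432825, cos λ = -0.901478.
ΔN = −sin φ cos λ·ΔX − sin φ sin λ·ΔY + cos φ·ΔZ = −(0.199624)(-0.901478)(-379.5) − (0.199624)(0.432825)(337.6) + (0.979872)(-13.3) = -110.50 m.

ΔN = -110.5 m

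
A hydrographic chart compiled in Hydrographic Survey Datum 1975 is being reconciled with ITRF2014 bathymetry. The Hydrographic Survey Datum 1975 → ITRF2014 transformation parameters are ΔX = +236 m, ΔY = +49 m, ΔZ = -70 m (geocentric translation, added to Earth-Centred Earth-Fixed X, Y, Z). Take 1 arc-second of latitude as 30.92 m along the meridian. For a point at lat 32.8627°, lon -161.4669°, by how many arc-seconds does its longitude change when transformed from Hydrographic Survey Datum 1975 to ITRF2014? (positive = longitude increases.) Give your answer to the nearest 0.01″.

sin φ = 0.542628, cos φ = 0.839973, sin λ = -0.317852, cos λ = -0.948140.
East component: ΔE = −sin λ·ΔX + cos λ·ΔY = −(-0.317852)(236) + (-0.948140)(49) = 28.55 m.
1° of latitude spans 3600 × 30.92 = 111312 m; at latitude φ, 1° of longitude spans that × cos φ = 93499.1 m, so Δλ = 28.55 / 93499.1 × 3600 = 1.099″.

Δλ = 1.10″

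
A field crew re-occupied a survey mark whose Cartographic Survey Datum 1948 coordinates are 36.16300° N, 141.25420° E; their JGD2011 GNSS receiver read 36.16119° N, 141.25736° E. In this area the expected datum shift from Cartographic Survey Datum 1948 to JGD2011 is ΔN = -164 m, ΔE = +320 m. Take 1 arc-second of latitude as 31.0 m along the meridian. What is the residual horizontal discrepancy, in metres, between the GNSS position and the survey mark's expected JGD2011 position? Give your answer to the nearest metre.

52 m

Observed coordinate differences: Δφ = -0.00181°, Δλ = +0.00316°.
Converting to metres (1° lat = 111600 m, cos φ = 0.807342): observed ΔN = -202.0 m, observed ΔE = 284.7 m.
Subtracting the expected shift leaves a residual of -202.0 − (-164) = -38.0 m north and 284.7 − (320) = -35.3 m east.
Residual distance = √((-38.0)² + (-35.3)²) = 51.9 m.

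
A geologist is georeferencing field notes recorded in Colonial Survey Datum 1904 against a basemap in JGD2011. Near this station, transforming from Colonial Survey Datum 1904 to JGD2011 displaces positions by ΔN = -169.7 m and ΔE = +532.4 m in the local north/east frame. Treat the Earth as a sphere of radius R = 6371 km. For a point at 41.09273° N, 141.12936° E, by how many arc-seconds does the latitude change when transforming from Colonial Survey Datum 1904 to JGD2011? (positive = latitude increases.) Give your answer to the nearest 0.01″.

On a sphere of radius R, 1 rad of latitude = R, so Δφ = ΔN / R = -169.7 / 6371000 = -2.6636e-05 rad = -5.494″.

Δφ = -5.49″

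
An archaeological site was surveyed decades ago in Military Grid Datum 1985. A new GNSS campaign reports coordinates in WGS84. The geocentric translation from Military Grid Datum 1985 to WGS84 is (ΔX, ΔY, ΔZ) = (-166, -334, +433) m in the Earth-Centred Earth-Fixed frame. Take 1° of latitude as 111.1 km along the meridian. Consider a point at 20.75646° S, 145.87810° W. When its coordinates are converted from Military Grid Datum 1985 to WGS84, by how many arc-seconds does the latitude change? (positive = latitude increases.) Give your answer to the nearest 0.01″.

sin φ = -0.354396, cos φ = 0.935095, sin λ = -0.560955, cos λ = -0.827846.
North component: ΔN = −sin φ cos λ·ΔX − sin φ sin λ·ΔY + cos φ·ΔZ = −(-0.354396)(-0.827846)(-166) − (-0.354396)(-0.560955)(-334) + (0.935095)(433) = 520.00 m.
1° of latitude spans 111100 m, so Δφ = 520.00 / 111100 × 3600 = 16.850″.

Δφ = 16.85″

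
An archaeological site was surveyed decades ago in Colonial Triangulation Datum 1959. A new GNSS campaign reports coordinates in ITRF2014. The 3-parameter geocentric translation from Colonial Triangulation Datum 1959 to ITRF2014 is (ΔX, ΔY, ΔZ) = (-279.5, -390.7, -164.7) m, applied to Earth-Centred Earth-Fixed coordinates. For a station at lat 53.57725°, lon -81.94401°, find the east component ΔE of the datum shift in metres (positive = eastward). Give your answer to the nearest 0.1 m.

ΔE = -331.5 m

The local east axis at (φ, λ) is (−sin λ, cos λ, 0), so ΔE = −sin(-81.94401°)·(-279.5) + cos(-81.94401°)·(-390.7) = -331.49 m.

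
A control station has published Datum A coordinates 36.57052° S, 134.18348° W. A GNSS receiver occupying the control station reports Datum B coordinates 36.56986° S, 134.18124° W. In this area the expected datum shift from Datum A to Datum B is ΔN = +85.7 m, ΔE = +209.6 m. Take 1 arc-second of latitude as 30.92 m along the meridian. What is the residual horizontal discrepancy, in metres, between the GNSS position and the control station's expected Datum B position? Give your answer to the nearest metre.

15 m

Observed coordinate differences: Δφ = +0.00066°, Δλ = +0.00224°.
Converting to metres (1° lat = 111312 m, cos φ = 0.803124): observed ΔN = 73.5 m, observed ΔE = 200.3 m.
Subtracting the expected shift leaves a residual of 73.5 − (85.7) = -12.2 m north and 200.3 − (209.6) = -9.3 m east.
Residual distance = √((-12.2)² + (-9.3)²) = 15.4 m.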